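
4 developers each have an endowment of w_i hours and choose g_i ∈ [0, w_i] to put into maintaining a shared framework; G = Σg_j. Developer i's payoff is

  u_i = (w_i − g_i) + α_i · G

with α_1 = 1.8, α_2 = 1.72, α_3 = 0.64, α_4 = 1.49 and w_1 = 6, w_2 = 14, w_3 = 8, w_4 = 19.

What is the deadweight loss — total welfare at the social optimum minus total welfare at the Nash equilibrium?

∂u_i/∂g_i = α_i − 1, so developer i contributes w_i if α_i > 1, else 0.
α_i > 1 for i ∈ {1, 2, 4}; NE contributions (6, 14, 0, 19), G = 39.
W^NE = Σw_i − G^NE + (Σα_i)·G^NE = 47 + 4.65·39 = 228.35.
Planner: ∂(Σu_j)/∂g_i = Σα_j − 1 = 4.65 > 0, so everyone contributes w_i; G^SO = 47, W^SO = 47 + 4.65·47 = 265.55.
Deadweight loss = 37.2.

37.2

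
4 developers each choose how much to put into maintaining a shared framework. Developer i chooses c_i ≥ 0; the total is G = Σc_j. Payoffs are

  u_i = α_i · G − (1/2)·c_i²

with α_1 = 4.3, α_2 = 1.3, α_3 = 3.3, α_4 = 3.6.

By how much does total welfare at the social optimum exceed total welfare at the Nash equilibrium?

Developer i's FOC: ∂u_i/∂c_i = α_i − c_i = 0, so c_i* = α_i.
NE contributions = (4.3, 1.3, 3.3, 3.6); G = 12.5.
W^NE = (Σα)·G − ½Σα_i² = 12.5² − ½·44.03 = 134.235.
Planner sets c_i = Σα_j = 12.5 for every i, so G^SO = 4·12.5 = 50.
W^SO = (Σα)·G^SO − ½·4·(Σα)² = (4/2)·12.5² = 312.5.
Deadweight loss = W^SO − W^NE = 178.265.

178.265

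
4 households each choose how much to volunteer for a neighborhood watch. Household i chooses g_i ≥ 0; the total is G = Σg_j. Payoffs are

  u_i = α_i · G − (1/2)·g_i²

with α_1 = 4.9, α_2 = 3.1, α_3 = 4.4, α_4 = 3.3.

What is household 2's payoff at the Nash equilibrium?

Household i's FOC: ∂u_i/∂g_i = α_i − g_i = 0, so g_i* = α_i.
NE contributions = (4.9, 3.1, 4.4, 3.3); G = 15.7.
u_2 = α_2·G − ½·(g_2)² = 3.1·15.7 − ½·3.1² = 43.865.

43.865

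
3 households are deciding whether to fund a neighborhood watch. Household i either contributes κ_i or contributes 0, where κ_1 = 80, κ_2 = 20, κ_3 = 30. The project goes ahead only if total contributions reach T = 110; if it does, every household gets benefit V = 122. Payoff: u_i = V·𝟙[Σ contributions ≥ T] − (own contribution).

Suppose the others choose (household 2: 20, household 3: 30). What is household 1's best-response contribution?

Others' total = 50. Contributing 80 brings total to 130 ≥ 110: gain V − κ_1 = 42.
Best response: 80.

80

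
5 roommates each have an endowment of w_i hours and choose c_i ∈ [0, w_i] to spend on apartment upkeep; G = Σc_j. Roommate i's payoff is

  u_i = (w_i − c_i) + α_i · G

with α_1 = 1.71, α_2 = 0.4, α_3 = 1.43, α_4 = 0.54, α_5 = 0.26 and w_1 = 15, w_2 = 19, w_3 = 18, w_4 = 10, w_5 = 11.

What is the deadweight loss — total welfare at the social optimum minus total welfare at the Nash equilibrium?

133.6

∂u_i/∂c_i = α_i − 1, so roommate i contributes w_i if α_i > 1, else 0.
α_i > 1 for i ∈ {1, 3}; NE contributions (15, 0, 18, 0, 0), G = 33.
W^NE = Σw_i − G^NE + (Σα_i)·G^NE = 73 + 3.34·33 = 183.22.
Planner: ∂(Σu_j)/∂c_i = Σα_j − 1 = 3.34 > 0, so everyone contributes w_i; G^SO = 73, W^SO = 73 + 3.34·73 = 316.82.
Deadweight loss = 133.6.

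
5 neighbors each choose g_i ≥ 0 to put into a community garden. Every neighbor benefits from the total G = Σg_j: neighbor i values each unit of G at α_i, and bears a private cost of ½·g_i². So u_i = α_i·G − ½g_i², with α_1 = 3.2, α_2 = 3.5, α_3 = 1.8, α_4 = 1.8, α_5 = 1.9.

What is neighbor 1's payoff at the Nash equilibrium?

33.92

Neighbor i's FOC: ∂u_i/∂g_i = α_i − g_i = 0, so g_i* = α_i.
NE contributions = (3.2, 3.5, 1.8, 1.8, 1.9); G = 12.2.
u_1 = α_1·G − ½·(g_1)² = 3.2·12.2 − ½·3.2² = 33.92.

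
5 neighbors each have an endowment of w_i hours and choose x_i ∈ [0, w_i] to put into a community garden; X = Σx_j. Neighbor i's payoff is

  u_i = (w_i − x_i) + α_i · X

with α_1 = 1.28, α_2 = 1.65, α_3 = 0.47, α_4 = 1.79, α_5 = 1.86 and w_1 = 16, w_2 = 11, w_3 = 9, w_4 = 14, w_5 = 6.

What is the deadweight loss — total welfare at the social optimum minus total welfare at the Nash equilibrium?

54.45

∂u_i/∂x_i = α_i − 1, so neighbor i contributes w_i if α_i > 1, else 0.
α_i > 1 for i ∈ {1, 2, 4, 5}; NE contributions (16, 11, 0, 14, 6), X = 47.
W^NE = Σw_i − X^NE + (Σα_i)·X^NE = 56 + 6.05·47 = 340.35.
Planner: ∂(Σu_j)/∂x_i = Σα_j − 1 = 6.05 > 0, so everyone contributes w_i; X^SO = 56, W^SO = 56 + 6.05·56 = 394.8.
Deadweight loss = 54.45.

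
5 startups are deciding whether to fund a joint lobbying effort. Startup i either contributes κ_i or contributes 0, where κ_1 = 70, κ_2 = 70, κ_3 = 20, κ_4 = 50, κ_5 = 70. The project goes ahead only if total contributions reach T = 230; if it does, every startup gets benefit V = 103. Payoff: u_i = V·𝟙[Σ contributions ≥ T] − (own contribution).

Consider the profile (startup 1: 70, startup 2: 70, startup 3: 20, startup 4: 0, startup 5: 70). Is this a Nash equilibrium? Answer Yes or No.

Total = 230 ≥ 230: provided.
Startup 1 (pledges 70, payoff 33): dropping to 0 → total 160, payoff 0. No gain.
Startup 2 (pledges 70, payoff 33): dropping to 0 → total 160, payoff 0. No gain.
Startup 3 (pledges 20, payoff 83): dropping to 0 → total 210, payoff 0. No gain.
Startup 4 (pledges 0, payoff 103): pledging 50 → total 280, payoff 53. No gain.
Startup 5 (pledges 70, payoff 33): dropping to 0 → total 160, payoff 0. No gain.

Yes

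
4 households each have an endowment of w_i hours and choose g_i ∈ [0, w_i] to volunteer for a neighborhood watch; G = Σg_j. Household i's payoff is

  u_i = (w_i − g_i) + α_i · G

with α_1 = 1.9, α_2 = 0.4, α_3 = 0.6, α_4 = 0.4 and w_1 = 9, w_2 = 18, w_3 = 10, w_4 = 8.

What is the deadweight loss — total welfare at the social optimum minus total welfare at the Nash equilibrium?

82.8

∂u_i/∂g_i = α_i − 1, so household i contributes w_i if α_i > 1, else 0.
α_i > 1 for i ∈ {1}; NE contributions (9, 0, 0, 0), G = 9.
W^NE = Σw_i − G^NE + (Σα_i)·G^NE = 45 + 2.3·9 = 65.7.
Planner: ∂(Σu_j)/∂g_i = Σα_j − 1 = 2.3 > 0, so everyone contributes w_i; G^SO = 45, W^SO = 45 + 2.3·45 = 148.5.
Deadweight loss = 82.8.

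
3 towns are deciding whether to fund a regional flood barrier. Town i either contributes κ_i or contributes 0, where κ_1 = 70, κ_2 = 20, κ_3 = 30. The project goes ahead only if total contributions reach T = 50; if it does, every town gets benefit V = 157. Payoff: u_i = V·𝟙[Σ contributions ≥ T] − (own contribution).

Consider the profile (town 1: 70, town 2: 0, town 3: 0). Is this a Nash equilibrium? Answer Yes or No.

Total = 70 ≥ 50: provided.
Town 1 (pledges 70, payoff 87): dropping to 0 → total 0, payoff 0. No gain.
Town 2 (pledges 0, payoff 157): pledging 20 → total 90, payoff 137. No gain.
Town 3 (pledges 0, payoff 157): pledging 30 → total 100, payoff 127. No gain.

Yes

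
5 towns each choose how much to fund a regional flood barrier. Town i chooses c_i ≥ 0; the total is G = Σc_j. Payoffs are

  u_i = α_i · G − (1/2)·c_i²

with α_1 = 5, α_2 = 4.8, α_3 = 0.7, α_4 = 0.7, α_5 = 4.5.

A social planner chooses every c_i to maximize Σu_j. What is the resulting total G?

Planner FOC: ∂(Σu_j)/∂c_i = (Σα_j) − c_i = 0, so c_i^SO = Σα_j = 15.7 for every i; G^SO = 78.5.

78.5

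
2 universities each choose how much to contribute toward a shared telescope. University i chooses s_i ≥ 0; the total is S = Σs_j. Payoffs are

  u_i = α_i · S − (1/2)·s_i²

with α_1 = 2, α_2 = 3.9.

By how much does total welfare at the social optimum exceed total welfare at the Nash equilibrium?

University i's FOC: ∂u_i/∂s_i = α_i − s_i = 0, so s_i* = α_i.
NE contributions = (2, 3.9); S = 5.9.
W^NE = (Σα)·S − ½Σα_i² = 5.9² − ½·19.21 = 25.205.
Planner sets s_i = Σα_j = 5.9 for every i, so S^SO = 2·5.9 = 11.8.
W^SO = (Σα)·S^SO − ½·2·(Σα)² = (2/2)·5.9² = 34.81.
Deadweight loss = W^SO − W^NE = 9.605.

9.605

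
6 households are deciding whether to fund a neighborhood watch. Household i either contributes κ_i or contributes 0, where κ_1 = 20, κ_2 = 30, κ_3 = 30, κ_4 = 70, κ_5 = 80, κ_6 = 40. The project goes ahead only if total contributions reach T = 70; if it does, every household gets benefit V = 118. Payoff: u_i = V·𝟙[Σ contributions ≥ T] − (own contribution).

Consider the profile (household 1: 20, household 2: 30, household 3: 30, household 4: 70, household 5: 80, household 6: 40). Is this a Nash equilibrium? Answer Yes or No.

Total = 270 ≥ 70: provided.
Household 1 (pledges 20, payoff 98): dropping to 0 → total 250, payoff 118. Profitable deviation.

No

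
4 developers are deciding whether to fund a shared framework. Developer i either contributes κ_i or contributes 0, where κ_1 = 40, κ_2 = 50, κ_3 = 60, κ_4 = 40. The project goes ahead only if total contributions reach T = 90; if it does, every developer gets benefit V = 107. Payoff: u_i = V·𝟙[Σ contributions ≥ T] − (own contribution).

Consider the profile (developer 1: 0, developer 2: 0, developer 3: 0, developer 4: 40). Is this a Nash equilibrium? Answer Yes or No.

Total = 40 < 90: not provided.
Developer 1 (pledges 0, payoff 0): pledging 40 → total 80, payoff -40. No gain.
Developer 2 (pledges 0, payoff 0): pledging 50 → total 90, payoff 57. Profitable deviation.

No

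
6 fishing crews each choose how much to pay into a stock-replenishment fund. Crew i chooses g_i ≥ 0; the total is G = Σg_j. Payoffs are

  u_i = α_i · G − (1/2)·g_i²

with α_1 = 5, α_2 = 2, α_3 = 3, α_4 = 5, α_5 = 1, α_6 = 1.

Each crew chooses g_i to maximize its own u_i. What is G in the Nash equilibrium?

17

Crew i's FOC: ∂u_i/∂g_i = α_i − g_i = 0, so g_i* = α_i.
NE contributions = (5, 2, 3, 5, 1, 1); G = 17.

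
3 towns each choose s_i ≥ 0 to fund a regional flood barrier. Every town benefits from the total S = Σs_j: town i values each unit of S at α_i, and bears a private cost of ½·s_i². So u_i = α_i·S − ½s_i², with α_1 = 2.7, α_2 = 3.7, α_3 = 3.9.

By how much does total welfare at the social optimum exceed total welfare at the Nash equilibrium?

71.14

Town i's FOC: ∂u_i/∂s_i = α_i − s_i = 0, so s_i* = α_i.
NE contributions = (2.7, 3.7, 3.9); S = 10.3.
W^NE = (Σα)·S − ½Σα_i² = 10.3² − ½·36.19 = 87.995.
Planner sets s_i = Σα_j = 10.3 for every i, so S^SO = 3·10.3 = 30.9.
W^SO = (Σα)·S^SO − ½·3·(Σα)² = (3/2)·10.3² = 159.135.
Deadweight loss = W^SO − W^NE = 71.14.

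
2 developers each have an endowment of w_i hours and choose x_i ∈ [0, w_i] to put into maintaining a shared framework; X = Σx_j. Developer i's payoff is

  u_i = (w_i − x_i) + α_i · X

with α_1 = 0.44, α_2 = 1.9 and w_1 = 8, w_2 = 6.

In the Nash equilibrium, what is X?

∂u_i/∂x_i = α_i − 1, so developer i contributes w_i if α_i > 1, else 0.
α_i > 1 for i ∈ {2}; NE contributions (0, 6), X = 6.

6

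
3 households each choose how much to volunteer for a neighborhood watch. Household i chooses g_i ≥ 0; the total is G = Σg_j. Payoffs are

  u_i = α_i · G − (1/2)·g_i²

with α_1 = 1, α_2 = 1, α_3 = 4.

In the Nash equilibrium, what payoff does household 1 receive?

Household i's FOC: ∂u_i/∂g_i = α_i − g_i = 0, so g_i* = α_i.
NE contributions = (1, 1, 4); G = 6.
u_1 = α_1·G − ½·(g_1)² = 1·6 − ½·1² = 5.5.

5.5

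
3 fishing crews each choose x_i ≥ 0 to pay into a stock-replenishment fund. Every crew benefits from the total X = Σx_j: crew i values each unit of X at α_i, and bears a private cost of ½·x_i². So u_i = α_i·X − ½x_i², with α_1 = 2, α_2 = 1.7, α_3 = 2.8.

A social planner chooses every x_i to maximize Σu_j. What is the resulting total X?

19.5

Planner FOC: ∂(Σu_j)/∂x_i = (Σα_j) − x_i = 0, so x_i^SO = Σα_j = 6.5 for every i; X^SO = 19.5.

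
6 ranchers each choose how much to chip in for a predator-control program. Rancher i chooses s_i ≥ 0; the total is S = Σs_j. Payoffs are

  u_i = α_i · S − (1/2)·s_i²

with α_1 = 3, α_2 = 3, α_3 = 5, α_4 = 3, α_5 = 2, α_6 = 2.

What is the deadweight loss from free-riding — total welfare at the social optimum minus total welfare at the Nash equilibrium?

Rancher i's FOC: ∂u_i/∂s_i = α_i − s_i = 0, so s_i* = α_i.
NE contributions = (3, 3, 5, 3, 2, 2); S = 18.
W^NE = (Σα)·S − ½Σα_i² = 18² − ½·60 = 294.
Planner sets s_i = Σα_j = 18 for every i, so S^SO = 6·18 = 108.
W^SO = (Σα)·S^SO − ½·6·(Σα)² = (6/2)·18² = 972.
Deadweight loss = W^SO − W^NE = 678.

678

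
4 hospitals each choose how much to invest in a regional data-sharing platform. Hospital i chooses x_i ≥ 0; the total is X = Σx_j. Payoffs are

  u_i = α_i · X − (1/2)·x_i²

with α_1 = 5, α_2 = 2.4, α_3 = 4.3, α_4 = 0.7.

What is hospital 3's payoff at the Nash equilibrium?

Hospital i's FOC: ∂u_i/∂x_i = α_i − x_i = 0, so x_i* = α_i.
NE contributions = (5, 2.4, 4.3, 0.7); X = 12.4.
u_3 = α_3·X − ½·(x_3)² = 4.3·12.4 − ½·4.3² = 44.075.

44.075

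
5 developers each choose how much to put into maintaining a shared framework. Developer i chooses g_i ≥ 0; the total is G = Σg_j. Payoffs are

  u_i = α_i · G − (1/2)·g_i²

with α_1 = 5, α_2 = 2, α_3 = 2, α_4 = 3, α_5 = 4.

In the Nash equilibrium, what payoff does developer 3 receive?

Developer i's FOC: ∂u_i/∂g_i = α_i − g_i = 0, so g_i* = α_i.
NE contributions = (5, 2, 2, 3, 4); G = 16.
u_3 = α_3·G − ½·(g_3)² = 2·16 − ½·2² = 30.

30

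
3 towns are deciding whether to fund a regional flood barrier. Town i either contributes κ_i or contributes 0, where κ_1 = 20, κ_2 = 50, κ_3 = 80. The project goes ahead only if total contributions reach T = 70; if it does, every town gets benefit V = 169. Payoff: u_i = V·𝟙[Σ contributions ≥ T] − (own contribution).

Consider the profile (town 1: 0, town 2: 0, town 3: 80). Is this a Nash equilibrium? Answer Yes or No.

Yes

Total = 80 ≥ 70: provided.
Town 1 (pledges 0, payoff 169): pledging 20 → total 100, payoff 149. No gain.
Town 2 (pledges 0, payoff 169): pledging 50 → total 130, payoff 119. No gain.
Town 3 (pledges 80, payoff 89): dropping to 0 → total 0, payoff 0. No gain.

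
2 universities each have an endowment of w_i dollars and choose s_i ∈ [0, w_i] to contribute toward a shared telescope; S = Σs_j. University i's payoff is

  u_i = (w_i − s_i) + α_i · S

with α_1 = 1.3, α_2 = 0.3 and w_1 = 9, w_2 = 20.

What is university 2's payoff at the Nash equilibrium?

∂u_i/∂s_i = α_i − 1, so university i contributes w_i if α_i > 1, else 0.
α_i > 1 for i ∈ {1}; NE contributions (9, 0), S = 9.
u_2 = (20 − 0) + 0.3·9 = 22.7.

22.7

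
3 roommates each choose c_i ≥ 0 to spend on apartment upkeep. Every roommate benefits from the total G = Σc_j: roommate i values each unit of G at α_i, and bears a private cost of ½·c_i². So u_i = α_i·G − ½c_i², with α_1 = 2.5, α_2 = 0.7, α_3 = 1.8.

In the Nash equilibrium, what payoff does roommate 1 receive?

9.375

Roommate i's FOC: ∂u_i/∂c_i = α_i − c_i = 0, so c_i* = α_i.
NE contributions = (2.5, 0.7, 1.8); G = 5.
u_1 = α_1·G − ½·(c_1)² = 2.5·5 − ½·2.5² = 9.375.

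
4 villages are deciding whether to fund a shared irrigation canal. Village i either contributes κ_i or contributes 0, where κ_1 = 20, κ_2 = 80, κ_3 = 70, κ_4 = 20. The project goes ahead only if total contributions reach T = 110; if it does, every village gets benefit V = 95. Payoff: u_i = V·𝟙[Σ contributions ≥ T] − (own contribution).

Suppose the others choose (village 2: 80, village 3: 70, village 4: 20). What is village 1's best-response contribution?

0

Others' total = 170 ≥ 110; contributing adds cost 20 for no extra benefit.
Best response: 0.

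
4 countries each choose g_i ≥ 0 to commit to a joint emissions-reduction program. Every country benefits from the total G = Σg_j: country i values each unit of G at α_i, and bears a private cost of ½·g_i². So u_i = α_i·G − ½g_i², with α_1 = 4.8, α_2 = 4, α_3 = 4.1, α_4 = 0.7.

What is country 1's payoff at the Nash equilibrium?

Country i's FOC: ∂u_i/∂g_i = α_i − g_i = 0, so g_i* = α_i.
NE contributions = (4.8, 4, 4.1, 0.7); G = 13.6.
u_1 = α_1·G − ½·(g_1)² = 4.8·13.6 − ½·4.8² = 53.76.

53.76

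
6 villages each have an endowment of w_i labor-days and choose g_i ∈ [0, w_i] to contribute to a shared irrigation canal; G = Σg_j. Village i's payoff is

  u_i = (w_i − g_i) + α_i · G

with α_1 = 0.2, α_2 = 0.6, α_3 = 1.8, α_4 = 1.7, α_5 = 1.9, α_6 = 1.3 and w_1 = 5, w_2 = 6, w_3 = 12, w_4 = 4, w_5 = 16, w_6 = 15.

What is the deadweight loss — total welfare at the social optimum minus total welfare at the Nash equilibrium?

∂u_i/∂g_i = α_i − 1, so village i contributes w_i if α_i > 1, else 0.
α_i > 1 for i ∈ {3, 4, 5, 6}; NE contributions (0, 0, 12, 4, 16, 15), G = 47.
W^NE = Σw_i − G^NE + (Σα_i)·G^NE = 58 + 6.5·47 = 363.5.
Planner: ∂(Σu_j)/∂g_i = Σα_j − 1 = 6.5 > 0, so everyone contributes w_i; G^SO = 58, W^SO = 58 + 6.5·58 = 435.
Deadweight loss = 71.5.

71.5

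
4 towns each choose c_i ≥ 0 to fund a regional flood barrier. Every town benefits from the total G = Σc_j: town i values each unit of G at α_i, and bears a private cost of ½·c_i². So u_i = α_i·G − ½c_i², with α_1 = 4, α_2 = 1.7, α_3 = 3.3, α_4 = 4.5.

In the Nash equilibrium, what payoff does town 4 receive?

Town i's FOC: ∂u_i/∂c_i = α_i − c_i = 0, so c_i* = α_i.
NE contributions = (4, 1.7, 3.3, 4.5); G = 13.5.
u_4 = α_4·G − ½·(c_4)² = 4.5·13.5 − ½·4.5² = 50.625.

50.625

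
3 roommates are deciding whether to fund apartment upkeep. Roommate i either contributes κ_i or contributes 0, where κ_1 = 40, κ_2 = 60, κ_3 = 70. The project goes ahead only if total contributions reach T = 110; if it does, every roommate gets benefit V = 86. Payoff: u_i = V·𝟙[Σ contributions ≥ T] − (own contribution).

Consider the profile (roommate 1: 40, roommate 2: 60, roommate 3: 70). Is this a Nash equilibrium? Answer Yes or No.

Total = 170 ≥ 110: provided.
Roommate 1 (pledges 40, payoff 46): dropping to 0 → total 130, payoff 86. Profitable deviation.

No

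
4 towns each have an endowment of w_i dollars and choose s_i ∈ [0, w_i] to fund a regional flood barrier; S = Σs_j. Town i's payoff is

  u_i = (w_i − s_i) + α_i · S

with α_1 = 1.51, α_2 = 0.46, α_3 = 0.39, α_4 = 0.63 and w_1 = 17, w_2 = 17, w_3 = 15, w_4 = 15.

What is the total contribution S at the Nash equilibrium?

∂u_i/∂s_i = α_i − 1, so town i contributes w_i if α_i > 1, else 0.
α_i > 1 for i ∈ {1}; NE contributions (17, 0, 0, 0), S = 17.

17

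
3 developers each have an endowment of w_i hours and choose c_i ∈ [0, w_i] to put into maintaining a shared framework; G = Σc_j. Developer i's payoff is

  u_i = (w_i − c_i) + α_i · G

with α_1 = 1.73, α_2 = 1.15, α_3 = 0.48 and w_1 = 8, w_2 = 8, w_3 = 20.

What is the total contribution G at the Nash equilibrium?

∂u_i/∂c_i = α_i − 1, so developer i contributes w_i if α_i > 1, else 0.
α_i > 1 for i ∈ {1, 2}; NE contributions (8, 8, 0), G = 16.

16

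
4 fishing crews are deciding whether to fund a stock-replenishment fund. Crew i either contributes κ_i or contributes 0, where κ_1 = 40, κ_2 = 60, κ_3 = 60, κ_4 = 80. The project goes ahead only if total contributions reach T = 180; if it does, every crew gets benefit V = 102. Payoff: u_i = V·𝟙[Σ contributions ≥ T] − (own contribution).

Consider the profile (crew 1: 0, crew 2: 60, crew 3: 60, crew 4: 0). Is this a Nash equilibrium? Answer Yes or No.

No

Total = 120 < 180: not provided.
Crew 1 (pledges 0, payoff 0): pledging 40 → total 160, payoff -40. No gain.
Crew 2 (pledges 60, payoff -60): dropping to 0 → total 60, payoff 0. Profitable deviation.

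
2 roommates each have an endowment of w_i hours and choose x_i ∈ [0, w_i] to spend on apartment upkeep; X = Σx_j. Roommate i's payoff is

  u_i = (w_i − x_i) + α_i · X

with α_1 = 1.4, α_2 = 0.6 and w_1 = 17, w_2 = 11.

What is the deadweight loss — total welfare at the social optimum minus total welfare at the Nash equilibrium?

11

∂u_i/∂x_i = α_i − 1, so roommate i contributes w_i if α_i > 1, else 0.
α_i > 1 for i ∈ {1}; NE contributions (17, 0), X = 17.
W^NE = Σw_i − X^NE + (Σα_i)·X^NE = 28 + 1·17 = 45.
Planner: ∂(Σu_j)/∂x_i = Σα_j − 1 = 1 > 0, so everyone contributes w_i; X^SO = 28, W^SO = 28 + 1·28 = 56.
Deadweight loss = 11.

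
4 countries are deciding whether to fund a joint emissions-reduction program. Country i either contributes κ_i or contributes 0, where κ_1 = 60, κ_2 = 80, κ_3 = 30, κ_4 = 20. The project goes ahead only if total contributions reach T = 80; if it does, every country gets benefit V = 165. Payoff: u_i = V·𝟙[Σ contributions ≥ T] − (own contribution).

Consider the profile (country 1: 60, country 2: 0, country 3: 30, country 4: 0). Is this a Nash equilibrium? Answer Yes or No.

Total = 90 ≥ 80: provided.
Country 1 (pledges 60, payoff 105): dropping to 0 → total 30, payoff 0. No gain.
Country 2 (pledges 0, payoff 165): pledging 80 → total 170, payoff 85. No gain.
Country 3 (pledges 30, payoff 135): dropping to 0 → total 60, payoff 0. No gain.
Country 4 (pledges 0, payoff 165): pledging 20 → total 110, payoff 145. No gain.

Yes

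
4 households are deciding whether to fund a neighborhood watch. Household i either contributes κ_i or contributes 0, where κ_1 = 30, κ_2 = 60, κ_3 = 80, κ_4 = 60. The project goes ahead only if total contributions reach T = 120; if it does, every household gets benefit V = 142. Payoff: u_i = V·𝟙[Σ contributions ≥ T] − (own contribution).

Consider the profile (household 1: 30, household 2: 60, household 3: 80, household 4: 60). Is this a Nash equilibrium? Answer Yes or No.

Total = 230 ≥ 120: provided.
Household 1 (pledges 30, payoff 112): dropping to 0 → total 200, payoff 142. Profitable deviation.

No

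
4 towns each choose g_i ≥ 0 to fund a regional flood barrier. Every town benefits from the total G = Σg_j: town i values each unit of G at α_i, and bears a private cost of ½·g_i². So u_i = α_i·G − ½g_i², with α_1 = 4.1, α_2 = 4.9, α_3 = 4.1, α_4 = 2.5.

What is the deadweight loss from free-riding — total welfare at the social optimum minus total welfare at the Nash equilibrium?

Town i's FOC: ∂u_i/∂g_i = α_i − g_i = 0, so g_i* = α_i.
NE contributions = (4.1, 4.9, 4.1, 2.5); G = 15.6.
W^NE = (Σα)·G − ½Σα_i² = 15.6² − ½·63.88 = 211.42.
Planner sets g_i = Σα_j = 15.6 for every i, so G^SO = 4·15.6 = 62.4.
W^SO = (Σα)·G^SO − ½·4·(Σα)² = (4/2)·15.6² = 486.72.
Deadweight loss = W^SO − W^NE = 275.3.

275.3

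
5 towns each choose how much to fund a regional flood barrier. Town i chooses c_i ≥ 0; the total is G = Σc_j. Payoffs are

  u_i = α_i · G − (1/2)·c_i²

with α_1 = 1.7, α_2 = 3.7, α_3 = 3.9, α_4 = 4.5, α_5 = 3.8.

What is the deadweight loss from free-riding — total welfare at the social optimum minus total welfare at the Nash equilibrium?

Town i's FOC: ∂u_i/∂c_i = α_i − c_i = 0, so c_i* = α_i.
NE contributions = (1.7, 3.7, 3.9, 4.5, 3.8); G = 17.6.
W^NE = (Σα)·G − ½Σα_i² = 17.6² − ½·66.48 = 276.52.
Planner sets c_i = Σα_j = 17.6 for every i, so G^SO = 5·17.6 = 88.
W^SO = (Σα)·G^SO − ½·5·(Σα)² = (5/2)·17.6² = 774.4.
Deadweight loss = W^SO − W^NE = 497.88.

497.88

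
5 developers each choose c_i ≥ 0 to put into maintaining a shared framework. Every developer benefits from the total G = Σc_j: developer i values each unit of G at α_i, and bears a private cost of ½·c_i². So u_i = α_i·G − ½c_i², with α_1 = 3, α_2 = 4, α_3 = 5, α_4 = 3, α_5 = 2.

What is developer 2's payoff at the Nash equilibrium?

Developer i's FOC: ∂u_i/∂c_i = α_i − c_i = 0, so c_i* = α_i.
NE contributions = (3, 4, 5, 3, 2); G = 17.
u_2 = α_2·G − ½·(c_2)² = 4·17 − ½·4² = 60.

60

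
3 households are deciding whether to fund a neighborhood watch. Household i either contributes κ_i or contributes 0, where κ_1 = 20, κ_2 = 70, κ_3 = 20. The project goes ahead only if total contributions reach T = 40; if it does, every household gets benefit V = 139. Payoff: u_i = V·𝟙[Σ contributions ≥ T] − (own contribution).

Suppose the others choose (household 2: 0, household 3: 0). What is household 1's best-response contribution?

0

Others' total = 0. Even contributing 20 gives 20 < 40: no benefit either way.
Best response: 0.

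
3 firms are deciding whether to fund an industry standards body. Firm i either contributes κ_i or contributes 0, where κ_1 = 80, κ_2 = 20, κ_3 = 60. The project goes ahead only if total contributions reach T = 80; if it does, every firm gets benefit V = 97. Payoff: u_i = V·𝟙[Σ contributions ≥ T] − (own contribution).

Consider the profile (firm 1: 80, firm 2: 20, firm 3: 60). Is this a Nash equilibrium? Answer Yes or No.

Total = 160 ≥ 80: provided.
Firm 1 (pledges 80, payoff 17): dropping to 0 → total 80, payoff 97. Profitable deviation.

No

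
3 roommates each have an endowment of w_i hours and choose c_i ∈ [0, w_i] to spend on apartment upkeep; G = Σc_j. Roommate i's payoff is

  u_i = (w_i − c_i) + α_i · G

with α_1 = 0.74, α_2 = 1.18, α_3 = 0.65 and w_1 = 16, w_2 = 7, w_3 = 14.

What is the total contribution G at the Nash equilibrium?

7

∂u_i/∂c_i = α_i − 1, so roommate i contributes w_i if α_i > 1, else 0.
α_i > 1 for i ∈ {2}; NE contributions (0, 7, 0), G = 7.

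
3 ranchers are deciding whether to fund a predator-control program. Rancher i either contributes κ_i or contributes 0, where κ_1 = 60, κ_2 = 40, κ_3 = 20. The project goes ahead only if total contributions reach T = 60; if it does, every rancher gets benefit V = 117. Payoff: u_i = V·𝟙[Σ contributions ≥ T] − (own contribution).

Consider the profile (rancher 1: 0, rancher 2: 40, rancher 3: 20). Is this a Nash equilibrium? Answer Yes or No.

Total = 60 ≥ 60: provided.
Rancher 1 (pledges 0, payoff 117): pledging 60 → total 120, payoff 57. No gain.
Rancher 2 (pledges 40, payoff 77): dropping to 0 → total 20, payoff 0. No gain.
Rancher 3 (pledges 20, payoff 97): dropping to 0 → total 40, payoff 0. No gain.

Yes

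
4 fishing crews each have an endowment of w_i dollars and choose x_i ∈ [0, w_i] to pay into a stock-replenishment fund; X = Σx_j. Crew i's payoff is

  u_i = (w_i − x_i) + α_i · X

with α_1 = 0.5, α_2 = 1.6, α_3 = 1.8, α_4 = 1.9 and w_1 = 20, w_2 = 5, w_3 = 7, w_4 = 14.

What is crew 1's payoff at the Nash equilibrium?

33

∂u_i/∂x_i = α_i − 1, so crew i contributes w_i if α_i > 1, else 0.
α_i > 1 for i ∈ {2, 3, 4}; NE contributions (0, 5, 7, 14), X = 26.
u_1 = (20 − 0) + 0.5·26 = 33.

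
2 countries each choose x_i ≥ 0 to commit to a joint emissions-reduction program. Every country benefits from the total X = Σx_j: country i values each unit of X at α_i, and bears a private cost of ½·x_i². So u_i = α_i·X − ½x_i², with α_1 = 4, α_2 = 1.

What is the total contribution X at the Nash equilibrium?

Country i's FOC: ∂u_i/∂x_i = α_i − x_i = 0, so x_i* = α_i.
NE contributions = (4, 1); X = 5.

5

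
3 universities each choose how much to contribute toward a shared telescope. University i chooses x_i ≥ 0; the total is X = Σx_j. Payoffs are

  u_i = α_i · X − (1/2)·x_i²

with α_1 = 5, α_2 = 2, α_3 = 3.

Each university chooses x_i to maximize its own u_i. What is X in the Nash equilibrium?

University i's FOC: ∂u_i/∂x_i = α_i − x_i = 0, so x_i* = α_i.
NE contributions = (5, 2, 3); X = 10.

10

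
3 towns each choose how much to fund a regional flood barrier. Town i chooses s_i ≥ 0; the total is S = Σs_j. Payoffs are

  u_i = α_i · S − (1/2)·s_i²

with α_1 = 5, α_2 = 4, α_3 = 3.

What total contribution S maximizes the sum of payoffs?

Planner FOC: ∂(Σu_j)/∂s_i = (Σα_j) − s_i = 0, so s_i^SO = Σα_j = 12 for every i; S^SO = 36.

36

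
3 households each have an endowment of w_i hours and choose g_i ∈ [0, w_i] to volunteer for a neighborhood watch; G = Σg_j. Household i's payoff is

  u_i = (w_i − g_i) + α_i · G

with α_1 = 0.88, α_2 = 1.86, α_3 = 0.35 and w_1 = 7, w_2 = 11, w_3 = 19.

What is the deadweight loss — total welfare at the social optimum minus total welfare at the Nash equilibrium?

∂u_i/∂g_i = α_i − 1, so household i contributes w_i if α_i > 1, else 0.
α_i > 1 for i ∈ {2}; NE contributions (0, 11, 0), G = 11.
W^NE = Σw_i − G^NE + (Σα_i)·G^NE = 37 + 2.09·11 = 59.99.
Planner: ∂(Σu_j)/∂g_i = Σα_j − 1 = 2.09 > 0, so everyone contributes w_i; G^SO = 37, W^SO = 37 + 2.09·37 = 114.33.
Deadweight loss = 54.34.

54.34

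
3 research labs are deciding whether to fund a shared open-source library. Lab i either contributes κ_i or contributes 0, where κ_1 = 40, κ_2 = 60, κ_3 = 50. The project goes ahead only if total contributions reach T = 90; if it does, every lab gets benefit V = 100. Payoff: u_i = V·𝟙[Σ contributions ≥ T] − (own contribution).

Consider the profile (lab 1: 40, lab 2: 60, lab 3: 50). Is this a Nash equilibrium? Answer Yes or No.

No

Total = 150 ≥ 90: provided.
Lab 1 (pledges 40, payoff 60): dropping to 0 → total 110, payoff 100. Profitable deviation.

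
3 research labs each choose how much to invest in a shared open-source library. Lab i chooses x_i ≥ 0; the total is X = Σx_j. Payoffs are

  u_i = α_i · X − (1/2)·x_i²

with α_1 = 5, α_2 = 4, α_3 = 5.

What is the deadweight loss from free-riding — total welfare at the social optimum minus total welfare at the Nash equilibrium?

131

Lab i's FOC: ∂u_i/∂x_i = α_i − x_i = 0, so x_i* = α_i.
NE contributions = (5, 4, 5); X = 14.
W^NE = (Σα)·X − ½Σα_i² = 14² − ½·66 = 163.
Planner sets x_i = Σα_j = 14 for every i, so X^SO = 3·14 = 42.
W^SO = (Σα)·X^SO − ½·3·(Σα)² = (3/2)·14² = 294.
Deadweight loss = W^SO − W^NE = 131.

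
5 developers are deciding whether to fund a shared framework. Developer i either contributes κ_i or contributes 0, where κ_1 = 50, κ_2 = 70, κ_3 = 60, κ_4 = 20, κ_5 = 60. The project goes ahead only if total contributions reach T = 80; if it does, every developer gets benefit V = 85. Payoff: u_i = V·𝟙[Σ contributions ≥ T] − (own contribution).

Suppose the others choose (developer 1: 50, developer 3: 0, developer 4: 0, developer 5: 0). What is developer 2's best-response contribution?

70

Others' total = 50. Contributing 70 brings total to 120 ≥ 80: gain V − κ_2 = 15.
Best response: 70.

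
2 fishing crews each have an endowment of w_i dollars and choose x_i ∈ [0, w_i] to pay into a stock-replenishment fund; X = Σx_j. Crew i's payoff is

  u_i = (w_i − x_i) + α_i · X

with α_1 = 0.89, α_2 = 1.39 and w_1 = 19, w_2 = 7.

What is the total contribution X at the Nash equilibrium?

∂u_i/∂x_i = α_i − 1, so crew i contributes w_i if α_i > 1, else 0.
α_i > 1 for i ∈ {2}; NE contributions (0, 7), X = 7.

7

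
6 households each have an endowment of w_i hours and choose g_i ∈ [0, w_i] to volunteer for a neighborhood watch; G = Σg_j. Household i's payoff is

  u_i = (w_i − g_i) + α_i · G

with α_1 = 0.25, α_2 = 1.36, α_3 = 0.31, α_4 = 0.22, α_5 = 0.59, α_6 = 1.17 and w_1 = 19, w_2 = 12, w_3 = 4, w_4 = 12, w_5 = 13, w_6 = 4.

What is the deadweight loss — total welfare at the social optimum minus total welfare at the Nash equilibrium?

139.2

∂u_i/∂g_i = α_i − 1, so household i contributes w_i if α_i > 1, else 0.
α_i > 1 for i ∈ {2, 6}; NE contributions (0, 12, 0, 0, 0, 4), G = 16.
W^NE = Σw_i − G^NE + (Σα_i)·G^NE = 64 + 2.9·16 = 110.4.
Planner: ∂(Σu_j)/∂g_i = Σα_j − 1 = 2.9 > 0, so everyone contributes w_i; G^SO = 64, W^SO = 64 + 2.9·64 = 249.6.
Deadweight loss = 139.2.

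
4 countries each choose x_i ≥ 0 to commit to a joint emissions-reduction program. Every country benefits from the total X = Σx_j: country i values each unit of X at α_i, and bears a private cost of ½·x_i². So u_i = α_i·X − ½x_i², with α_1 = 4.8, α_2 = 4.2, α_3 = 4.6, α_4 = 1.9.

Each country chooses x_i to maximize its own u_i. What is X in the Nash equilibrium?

15.5

Country i's FOC: ∂u_i/∂x_i = α_i − x_i = 0, so x_i* = α_i.
NE contributions = (4.8, 4.2, 4.6, 1.9); X = 15.5.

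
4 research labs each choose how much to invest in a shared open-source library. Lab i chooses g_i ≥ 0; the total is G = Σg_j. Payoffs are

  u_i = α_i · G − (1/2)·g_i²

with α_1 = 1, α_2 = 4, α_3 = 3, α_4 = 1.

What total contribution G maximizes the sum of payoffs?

Planner FOC: ∂(Σu_j)/∂g_i = (Σα_j) − g_i = 0, so g_i^SO = Σα_j = 9 for every i; G^SO = 36.

36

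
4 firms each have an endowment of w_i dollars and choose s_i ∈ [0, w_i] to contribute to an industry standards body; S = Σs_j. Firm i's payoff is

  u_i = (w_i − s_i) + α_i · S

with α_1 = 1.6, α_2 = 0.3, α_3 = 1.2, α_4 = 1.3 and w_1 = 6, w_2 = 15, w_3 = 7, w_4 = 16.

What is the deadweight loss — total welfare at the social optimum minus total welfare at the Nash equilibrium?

51

∂u_i/∂s_i = α_i − 1, so firm i contributes w_i if α_i > 1, else 0.
α_i > 1 for i ∈ {1, 3, 4}; NE contributions (6, 0, 7, 16), S = 29.
W^NE = Σw_i − S^NE + (Σα_i)·S^NE = 44 + 3.4·29 = 142.6.
Planner: ∂(Σu_j)/∂s_i = Σα_j − 1 = 3.4 > 0, so everyone contributes w_i; S^SO = 44, W^SO = 44 + 3.4·44 = 193.6.
Deadweight loss = 51.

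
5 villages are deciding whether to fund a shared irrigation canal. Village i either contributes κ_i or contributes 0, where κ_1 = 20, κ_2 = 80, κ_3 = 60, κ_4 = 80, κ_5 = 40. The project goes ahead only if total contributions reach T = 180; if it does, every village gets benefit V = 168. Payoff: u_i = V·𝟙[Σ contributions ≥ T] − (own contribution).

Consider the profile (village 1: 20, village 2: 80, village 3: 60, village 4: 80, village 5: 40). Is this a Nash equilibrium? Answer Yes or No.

Total = 280 ≥ 180: provided.
Village 1 (pledges 20, payoff 148): dropping to 0 → total 260, payoff 168. Profitable deviation.

No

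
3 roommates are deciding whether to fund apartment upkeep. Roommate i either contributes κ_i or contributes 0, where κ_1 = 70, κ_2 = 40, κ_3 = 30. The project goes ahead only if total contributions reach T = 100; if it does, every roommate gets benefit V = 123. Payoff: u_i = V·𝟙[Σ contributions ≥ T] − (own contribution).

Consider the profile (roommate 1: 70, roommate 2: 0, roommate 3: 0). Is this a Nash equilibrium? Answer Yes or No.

No

Total = 70 < 100: not provided.
Roommate 1 (pledges 70, payoff -70): dropping to 0 → total 0, payoff 0. Profitable deviation.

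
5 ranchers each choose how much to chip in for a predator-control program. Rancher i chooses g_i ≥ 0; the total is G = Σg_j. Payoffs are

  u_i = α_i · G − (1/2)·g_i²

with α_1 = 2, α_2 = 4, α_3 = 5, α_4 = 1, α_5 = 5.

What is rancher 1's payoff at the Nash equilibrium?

32

Rancher i's FOC: ∂u_i/∂g_i = α_i − g_i = 0, so g_i* = α_i.
NE contributions = (2, 4, 5, 1, 5); G = 17.
u_1 = α_1·G − ½·(g_1)² = 2·17 − ½·2² = 32.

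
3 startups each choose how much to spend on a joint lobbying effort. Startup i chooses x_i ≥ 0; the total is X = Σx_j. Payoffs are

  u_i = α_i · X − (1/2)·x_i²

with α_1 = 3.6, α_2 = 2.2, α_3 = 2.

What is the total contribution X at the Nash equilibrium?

7.8

Startup i's FOC: ∂u_i/∂x_i = α_i − x_i = 0, so x_i* = α_i.
NE contributions = (3.6, 2.2, 2); X = 7.8.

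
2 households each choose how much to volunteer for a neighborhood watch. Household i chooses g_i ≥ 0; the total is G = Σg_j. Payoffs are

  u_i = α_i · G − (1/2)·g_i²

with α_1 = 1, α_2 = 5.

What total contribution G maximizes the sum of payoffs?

12

Planner FOC: ∂(Σu_j)/∂g_i = (Σα_j) − g_i = 0, so g_i^SO = Σα_j = 6 for every i; G^SO = 12.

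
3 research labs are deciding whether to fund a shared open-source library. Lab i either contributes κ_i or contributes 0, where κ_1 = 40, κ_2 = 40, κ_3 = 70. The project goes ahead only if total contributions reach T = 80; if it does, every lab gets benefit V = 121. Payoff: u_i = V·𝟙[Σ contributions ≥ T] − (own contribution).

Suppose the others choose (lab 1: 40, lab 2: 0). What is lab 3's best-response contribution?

Others' total = 40. Contributing 70 brings total to 110 ≥ 80: gain V − κ_3 = 51.
Best response: 70.

70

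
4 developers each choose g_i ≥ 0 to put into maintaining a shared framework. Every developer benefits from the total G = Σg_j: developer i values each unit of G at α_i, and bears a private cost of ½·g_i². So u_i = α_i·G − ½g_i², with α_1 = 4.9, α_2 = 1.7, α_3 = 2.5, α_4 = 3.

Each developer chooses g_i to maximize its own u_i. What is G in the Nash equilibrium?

Developer i's FOC: ∂u_i/∂g_i = α_i − g_i = 0, so g_i* = α_i.
NE contributions = (4.9, 1.7, 2.5, 3); G = 12.1.

12.1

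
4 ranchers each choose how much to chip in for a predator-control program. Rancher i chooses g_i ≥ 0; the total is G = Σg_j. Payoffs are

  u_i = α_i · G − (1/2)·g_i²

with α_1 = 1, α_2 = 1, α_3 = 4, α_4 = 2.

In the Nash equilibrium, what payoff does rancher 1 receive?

Rancher i's FOC: ∂u_i/∂g_i = α_i − g_i = 0, so g_i* = α_i.
NE contributions = (1, 1, 4, 2); G = 8.
u_1 = α_1·G − ½·(g_1)² = 1·8 − ½·1² = 7.5.

7.5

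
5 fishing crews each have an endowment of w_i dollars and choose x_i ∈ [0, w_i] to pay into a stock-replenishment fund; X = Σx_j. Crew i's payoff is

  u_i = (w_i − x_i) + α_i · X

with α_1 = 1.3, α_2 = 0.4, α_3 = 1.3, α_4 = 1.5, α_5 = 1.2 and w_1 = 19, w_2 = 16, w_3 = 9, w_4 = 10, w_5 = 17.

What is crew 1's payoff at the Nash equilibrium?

∂u_i/∂x_i = α_i − 1, so crew i contributes w_i if α_i > 1, else 0.
α_i > 1 for i ∈ {1, 3, 4, 5}; NE contributions (19, 0, 9, 10, 17), X = 55.
u_1 = (19 − 19) + 1.3·55 = 71.5.

71.5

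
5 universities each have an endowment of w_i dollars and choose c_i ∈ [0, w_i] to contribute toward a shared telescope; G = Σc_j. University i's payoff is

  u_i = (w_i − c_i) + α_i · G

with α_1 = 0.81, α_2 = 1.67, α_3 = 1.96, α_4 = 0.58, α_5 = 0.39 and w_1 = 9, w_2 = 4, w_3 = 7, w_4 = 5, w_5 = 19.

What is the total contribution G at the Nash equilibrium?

11

∂u_i/∂c_i = α_i − 1, so university i contributes w_i if α_i > 1, else 0.
α_i > 1 for i ∈ {2, 3}; NE contributions (0, 4, 7, 0, 0), G = 11.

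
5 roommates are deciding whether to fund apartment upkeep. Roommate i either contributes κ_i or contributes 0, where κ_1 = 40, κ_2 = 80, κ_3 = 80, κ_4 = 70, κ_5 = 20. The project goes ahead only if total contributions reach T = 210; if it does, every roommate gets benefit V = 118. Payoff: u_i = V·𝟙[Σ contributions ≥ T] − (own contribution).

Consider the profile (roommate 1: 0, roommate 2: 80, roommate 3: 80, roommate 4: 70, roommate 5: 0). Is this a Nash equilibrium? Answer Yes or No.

Yes

Total = 230 ≥ 210: provided.
Roommate 1 (pledges 0, payoff 118): pledging 40 → total 270, payoff 78. No gain.
Roommate 2 (pledges 80, payoff 38): dropping to 0 → total 150, payoff 0. No gain.
Roommate 3 (pledges 80, payoff 38): dropping to 0 → total 150, payoff 0. No gain.
Roommate 4 (pledges 70, payoff 48): dropping to 0 → total 160, payoff 0. No gain.
Roommate 5 (pledges 0, payoff 118): pledging 20 → total 250, payoff 98. No gain.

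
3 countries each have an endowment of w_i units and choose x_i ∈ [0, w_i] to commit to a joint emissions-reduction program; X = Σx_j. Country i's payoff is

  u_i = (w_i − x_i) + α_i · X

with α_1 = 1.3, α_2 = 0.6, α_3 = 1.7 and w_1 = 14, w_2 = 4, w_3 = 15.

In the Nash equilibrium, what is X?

29

∂u_i/∂x_i = α_i − 1, so country i contributes w_i if α_i > 1, else 0.
α_i > 1 for i ∈ {1, 3}; NE contributions (14, 0, 15), X = 29.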